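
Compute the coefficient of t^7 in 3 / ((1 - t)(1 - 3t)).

Partial fractions give a closed form: a_n = (-3/2)·1^n + (9/2)·3^n.
At n = 7: a_7 = 9840.

9840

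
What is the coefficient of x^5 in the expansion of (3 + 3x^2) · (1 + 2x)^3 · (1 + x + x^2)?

102

(3 + 3x^2) has coefficients 3,0,3 for degrees 0…2.
(1 + 2x)^3 has coefficients 1,6,12,8,0,0 for degrees 0…5.
Finally multiplying by (1 + x + x^2), the product of all factors after the first has coefficients 1,7,19,26,20,8 for degrees 0…5.
[x^5] = 3·8 + 3·26 = 102.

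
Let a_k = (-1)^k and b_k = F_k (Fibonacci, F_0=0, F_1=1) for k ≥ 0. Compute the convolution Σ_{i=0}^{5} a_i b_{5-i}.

The convolution is the t^5 coefficient of A(t)B(t).
Σ = 1·5 − 1·3 + 1·2 − 1·1 + 1·1 − 1·0 = 4.

4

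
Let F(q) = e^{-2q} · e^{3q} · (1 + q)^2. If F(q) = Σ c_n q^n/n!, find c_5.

The EGF product rule gives c_5 = Σ_{k_1+k_2+k_3=5} C(5; k_1,k_2,k_3) · ∏ g_i(k_i), where e^{-2q} gives (-2)^k; e^{3q} gives (3)^k; (1+q)^2 gives the falling factorial (2)_k.
g_1(k) for k = 0…5: 1, -2, 4, -8, 16, -32.
g_2(k) for k = 0…5: 1, 3, 9, 27, 81, 243.
g_3(k) for k = 0…5: 1, 2, 2, 0, 0, 0.
First combine the last two factors: h(k) = Σ_j C(k,j)·g_2(j)·g_3(k−j) for k = 0…5: 1, 5, 23, 99, 405, 1593.
c_5 = Σ_k C(5,k)·g_1(k)·h(5−k) = 1·1·1593 + 5·(-2)·405 + 10·4·99 + 10·(-8)·23 + 5·16·5 + 1·(-32)·1 = 1593 − 4050 + 3960 − 1840 + 400 − 32 = 31.

31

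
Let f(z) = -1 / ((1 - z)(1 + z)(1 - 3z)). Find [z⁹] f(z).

The denominator gives the recurrence a_n = 3a_(n−1) + a_(n−2) − 3a_(n−3) for n ≥ 3; the numerator fixes a_0 = -1, a_1 = -3, a_2 = -10.
Iterating: -1, -3, -10, -30, -91, -273, -820, -2460, -7381, -22143, so a_9 = -22143.

-22143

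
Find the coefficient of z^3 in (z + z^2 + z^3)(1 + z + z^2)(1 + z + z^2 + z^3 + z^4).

6

(z + z^2 + z^3) has coefficients 0,1,1,1 for degrees 0…3.
(1 + z + z^2) has coefficients 1,1,1,0 for degrees 0…3.
Finally multiplying by (1 + z + z^2 + z^3 + z^4), the product of all factors after the first has coefficients 1,2,3,3 for degrees 0…3.
[z^3] = 1·3 + 1·2 + 1·1 = 6.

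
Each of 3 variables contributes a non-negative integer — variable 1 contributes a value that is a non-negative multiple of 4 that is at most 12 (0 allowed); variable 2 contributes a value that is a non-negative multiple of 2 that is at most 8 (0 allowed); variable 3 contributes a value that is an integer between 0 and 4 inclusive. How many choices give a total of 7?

The generating function for the choices is (1 + z^4 + z^8 + z^12)·(1 + z^2 + z^4 + z^6 + z^8)·(1 + z + z^2 + z^3 + z^4); the count is [z^7].
(1 + z^4 + z^8 + z^12) has coefficients 1,0,0,0,1,0,0,0 for degrees 0…7.
(1 + z^2 + z^4 + z^6 + z^8) has coefficients 1,0,1,0,1,0,1,0 for degrees 0…7.
Finally multiplying by (1 + z + z^2 + z^3 + z^4), the product of all factors after the first has coefficients 1,1,2,2,3,2,3,2 for degrees 0…7.
[z^7] = 1·2 + 1·2 = 4.

4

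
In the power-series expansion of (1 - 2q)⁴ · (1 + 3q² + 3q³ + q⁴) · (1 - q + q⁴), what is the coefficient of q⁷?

-13

(1 - 2q)⁴ has coefficients 1,-8,24,-32,16 for degrees 0…4.
(1 + 3q² + 3q³ + q⁴) has coefficients 1,0,3,3,1,0,0,0 for degrees 0…7.
Finally multiplying by (1 - q + q⁴), the product of all factors after the first has coefficients 1,-1,3,0,-1,-1,3,3 for degrees 0…7.
[q⁷] = 1·3 − 8·3 + 24·(-1) − 32·(-1) + 16·0 = -13.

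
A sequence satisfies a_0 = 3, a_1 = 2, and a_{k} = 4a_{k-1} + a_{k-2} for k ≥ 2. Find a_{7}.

14822

The ordinary generating function has denominator 1 - 4x - x^2.
Iterating the recurrence: a_0,…,a_{7} = 3, 2, 11, 46, 195, 826, 3499, 14822.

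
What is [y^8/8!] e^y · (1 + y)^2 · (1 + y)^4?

93289

The EGF product rule gives c_8 = Σ_{k_1+k_2+k_3=8} C(8; k_1,k_2,k_3) · ∏ g_i(k_i), where e^y gives (1)^k; (1+y)^2 gives the falling factorial (2)_k; (1+y)^4 gives the falling factorial (4)_k.
g_1(k) for k = 0…8: 1, 1, 1, 1, 1, 1, 1, 1, 1.
g_2(k) for k = 0…8: 1, 2, 2, 0, 0, 0, 0, 0, 0.
g_3(k) for k = 0…8: 1, 4, 12, 24, 24, 0, 0, 0, 0.
First combine the last two factors: h(k) = Σ_j C(k,j)·g_2(j)·g_3(k−j) for k = 0…8: 1, 6, 30, 120, 360, 720, 720, 0, 0.
c_8 = Σ_k C(8,k)·g_1(k)·h(8−k) = 28·1·720 + 56·1·720 + 70·1·360 + 56·1·120 + 28·1·30 + 8·1·6 + 1·1·1 = 20160 + 40320 + 25200 + 6720 + 840 + 48 + 1 = 93289.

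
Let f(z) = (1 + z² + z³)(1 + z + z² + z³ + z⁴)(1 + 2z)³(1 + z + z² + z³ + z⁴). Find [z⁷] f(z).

(1 + z² + z³) has coefficients 1,0,1,1 for degrees 0…3.
(1 + z + z² + z³ + z⁴) has coefficients 1,1,1,1,1,0,0,0 for degrees 0…7.
Multiplying by (1 + 2z)³ gives running coefficients 1,7,19,27,27,26,20,8 for degrees 0…7.
Finally multiplying by (1 + z + z² + z³ + z⁴), the product of all factors after the first has coefficients 1,8,27,54,81,106,119,108 for degrees 0…7.
[z⁷] = 1·108 + 1·106 + 1·81 = 295.

295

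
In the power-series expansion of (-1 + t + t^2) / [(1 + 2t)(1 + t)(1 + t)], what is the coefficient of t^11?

The denominator gives the recurrence a_n = −4a_(n−1) − 5a_(n−2) − 2a_(n−3) for n ≥ 3; the numerator fixes a_0 = -1, a_1 = 5, a_2 = -14.
Iterating: -1, 5, -14, 33, -72, 151, -310, 629, -1268, 2547, -5106, 10225, so a_11 = 10225.

10225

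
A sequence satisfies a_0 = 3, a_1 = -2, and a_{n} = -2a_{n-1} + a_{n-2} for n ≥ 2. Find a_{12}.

44943

The ordinary generating function has denominator 1 + 2t - t^2.
Iterating the recurrence: a_0,…,a_{12} = 3, -2, 7, -16, 39, -94, 227, -548, 1323, -3194, 7711, -18616, 44943.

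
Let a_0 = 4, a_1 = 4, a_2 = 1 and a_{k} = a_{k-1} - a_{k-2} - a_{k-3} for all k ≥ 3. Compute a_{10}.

The ordinary generating function has denominator 1 - t + t^2 + t^3.
Iterating the recurrence: a_0,…,a_{10} = 4, 4, 1, -7, -12, -6, 13, 31, 24, -20, -75.

-75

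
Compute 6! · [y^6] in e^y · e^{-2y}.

The EGF product rule gives c_6 = Σ_{k_1+k_2=6} C(6; k_1,k_2) · ∏ g_i(k_i), where e^y gives (1)^k; e^{-2y} gives (-2)^k.
g_1(k) for k = 0…6: 1, 1, 1, 1, 1, 1, 1.
g_2(k) for k = 0…6: 1, -2, 4, -8, 16, -32, 64.
c_6 = Σ_k C(6,k)·g_1(k)·g_2(6−k) = 1·1·64 + 6·1·(-32) + 15·1·16 + 20·1·(-8) + 15·1·4 + 6·1·(-2) + 1·1·1 = 64 − 192 + 240 − 160 + 60 − 12 + 1 = 1.

1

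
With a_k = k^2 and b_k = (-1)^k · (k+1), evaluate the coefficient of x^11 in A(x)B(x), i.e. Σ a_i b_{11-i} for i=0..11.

36

Write out a_i and b_{11-i} for i = 0,…,11 and sum the products.
Σ = 0·(-12) + 1·11 + 4·(-10) + 9·9 + 16·(-8) + 25·7 + 36·(-6) + 49·5 + 64·(-4) + 81·3 + 100·(-2) + 121·1 = 36.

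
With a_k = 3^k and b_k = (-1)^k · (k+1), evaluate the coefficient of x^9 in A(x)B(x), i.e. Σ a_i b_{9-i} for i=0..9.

11069

The convolution is the x^9 coefficient of A(x)B(x).
Σ = 1·(-10) + 3·9 + 9·(-8) + 27·7 + 81·(-6) + 243·5 + 729·(-4) + 2187·3 + 6561·(-2) + 19683·1 = 11069.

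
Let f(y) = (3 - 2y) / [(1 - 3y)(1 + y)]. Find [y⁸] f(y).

Partial fractions give a closed form: a_n = (7/4)·3^n + (5/4)·(-1)^n.
At n = 8: a_8 = 11483.

11483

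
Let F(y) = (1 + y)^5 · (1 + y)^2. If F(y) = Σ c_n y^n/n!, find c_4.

840

The EGF product rule gives c_4 = Σ_{k_1+k_2=4} C(4; k_1,k_2) · ∏ g_i(k_i), where (1+y)^5 gives the falling factorial (5)_k; (1+y)^2 gives the falling factorial (2)_k.
g_1(k) for k = 0…4: 1, 5, 20, 60, 120.
g_2(k) for k = 0…4: 1, 2, 2, 0, 0.
c_4 = Σ_k C(4,k)·g_1(k)·g_2(4−k) = 6·20·2 + 4·60·2 + 1·120·1 = 240 + 480 + 120 = 840.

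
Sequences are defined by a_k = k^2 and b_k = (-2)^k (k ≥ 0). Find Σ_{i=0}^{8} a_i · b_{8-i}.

6

Write out a_i and b_{8-i} for i = 0,…,8 and sum the products.
Σ = 0·256 + 1·(-128) + 4·64 + 9·(-32) + 16·16 + 25·(-8) + 36·4 + 49·(-2) + 64·1 = 6.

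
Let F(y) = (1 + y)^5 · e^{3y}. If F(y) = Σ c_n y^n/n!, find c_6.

83079

The EGF product rule gives c_6 = Σ_{k_1+k_2=6} C(6; k_1,k_2) · ∏ g_i(k_i), where (1+y)^5 gives the falling factorial (5)_k; e^{3y} gives (3)^k.
g_1(k) for k = 0…6: 1, 5, 20, 60, 120, 120, 0.
g_2(k) for k = 0…6: 1, 3, 9, 27, 81, 243, 729.
c_6 = Σ_k C(6,k)·g_1(k)·g_2(6−k) = 1·1·729 + 6·5·243 + 15·20·81 + 20·60·27 + 15·120·9 + 6·120·3 = 729 + 7290 + 24300 + 32400 + 16200 + 2160 = 83079.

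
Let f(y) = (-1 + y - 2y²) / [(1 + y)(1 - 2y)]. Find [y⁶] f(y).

-44

The denominator gives the recurrence a_n = a_(n−1) + 2a_(n−2) for n ≥ 3; the numerator fixes a_0 = -1, a_1 = 0, a_2 = -4.
Iterating: -1, 0, -4, -4, -12, -20, -44, so a_6 = -44.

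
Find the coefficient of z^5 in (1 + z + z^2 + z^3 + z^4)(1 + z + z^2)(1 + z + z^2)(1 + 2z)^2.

(1 + z + z^2 + z^3 + z^4) has coefficients 1,1,1,1,1 for degrees 0…4.
(1 + z + z^2) has coefficients 1,1,1,0,0,0 for degrees 0…5.
Multiplying by (1 + z + z^2) gives running coefficients 1,2,3,2,1,0 for degrees 0…5.
Finally multiplying by (1 + 2z)^2, the product of all factors after the first has coefficients 1,6,15,22,21,12 for degrees 0…5.
[z^5] = 1·12 + 1·21 + 1·22 + 1·15 + 1·6 = 76.

76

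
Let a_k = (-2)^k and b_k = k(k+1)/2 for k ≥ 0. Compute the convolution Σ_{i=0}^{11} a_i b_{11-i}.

328

The convolution is the t^11 coefficient of A(t)B(t).
Σ = 1·66 − 2·55 + 4·45 − 8·36 + 16·28 − 32·21 + 64·15 − 128·10 + 256·6 − 512·3 + 1024·1 − 2048·0 = 328.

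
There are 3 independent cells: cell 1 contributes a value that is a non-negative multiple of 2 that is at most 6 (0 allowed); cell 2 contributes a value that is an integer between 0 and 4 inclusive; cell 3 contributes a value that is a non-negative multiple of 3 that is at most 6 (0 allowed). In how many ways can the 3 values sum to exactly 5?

The generating function for the choices is (1 + z² + z⁴ + z⁶)·(1 + z + z² + z³ + z⁴)·(1 + z³ + z⁶); the count is [z⁵].
(1 + z² + z⁴ + z⁶) has coefficients 1,0,1,0,1,0 for degrees 0…5.
(1 + z + z² + z³ + z⁴) has coefficients 1,1,1,1,1,0 for degrees 0…5.
Finally multiplying by (1 + z³ + z⁶), the product of all factors after the first has coefficients 1,1,1,2,2,1 for degrees 0…5.
[z⁵] = 1·1 + 1·2 + 1·1 = 4.

4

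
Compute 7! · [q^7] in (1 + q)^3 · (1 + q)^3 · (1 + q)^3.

181440

The EGF product rule gives c_7 = Σ_{k_1+k_2+k_3=7} C(7; k_1,k_2,k_3) · ∏ g_i(k_i), where (1+q)^3 gives the falling factorial (3)_k; (1+q)^3 gives the falling factorial (3)_k; (1+q)^3 gives the falling factorial (3)_k.
g_1(k) for k = 0…7: 1, 3, 6, 6, 0, 0, 0, 0.
g_2(k) for k = 0…7: 1, 3, 6, 6, 0, 0, 0, 0.
g_3(k) for k = 0…7: 1, 3, 6, 6, 0, 0, 0, 0.
First combine the last two factors: h(k) = Σ_j C(k,j)·g_2(j)·g_3(k−j) for k = 0…7: 1, 6, 30, 120, 360, 720, 720, 0.
c_7 = Σ_k C(7,k)·g_1(k)·h(7−k) = 7·3·720 + 21·6·720 + 35·6·360 = 15120 + 90720 + 75600 = 181440.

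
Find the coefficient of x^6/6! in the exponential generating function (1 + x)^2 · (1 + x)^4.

720

The EGF product rule gives c_6 = Σ_{k_1+k_2=6} C(6; k_1,k_2) · ∏ g_i(k_i), where (1+x)^2 gives the falling factorial (2)_k; (1+x)^4 gives the falling factorial (4)_k.
g_1(k) for k = 0…6: 1, 2, 2, 0, 0, 0, 0.
g_2(k) for k = 0…6: 1, 4, 12, 24, 24, 0, 0.
c_6 = Σ_k C(6,k)·g_1(k)·g_2(6−k) = 15·2·24 = 720.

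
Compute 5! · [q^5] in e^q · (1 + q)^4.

The EGF product rule gives c_5 = Σ_{k_1+k_2=5} C(5; k_1,k_2) · ∏ g_i(k_i), where e^q gives (1)^k; (1+q)^4 gives the falling factorial (4)_k.
g_1(k) for k = 0…5: 1, 1, 1, 1, 1, 1.
g_2(k) for k = 0…5: 1, 4, 12, 24, 24, 0.
c_5 = Σ_k C(5,k)·g_1(k)·g_2(5−k) = 5·1·24 + 10·1·24 + 10·1·12 + 5·1·4 + 1·1·1 = 120 + 240 + 120 + 20 + 1 = 501.

501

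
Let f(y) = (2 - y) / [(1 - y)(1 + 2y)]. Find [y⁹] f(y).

-853

The denominator gives the recurrence a_n = −a_(n−1) + 2a_(n−2) for n ≥ 2; the numerator fixes a_0 = 2, a_1 = -3.
Iterating: 2, -3, 7, -13, 27, -53, 107, -213, 427, -853, so a_9 = -853.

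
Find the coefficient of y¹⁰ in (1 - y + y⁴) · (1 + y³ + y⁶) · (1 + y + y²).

1

(1 - y + y⁴) has coefficients 1,-1,0,0,1 for degrees 0…4.
(1 + y³ + y⁶) has coefficients 1,0,0,1,0,0,1,0,0,0,0 for degrees 0…10.
Finally multiplying by (1 + y + y²), the product of all factors after the first has coefficients 1,1,1,1,1,1,1,1,1,0,0 for degrees 0…10.
[y¹⁰] = 1·0 − 1·0 + 1·1 = 1.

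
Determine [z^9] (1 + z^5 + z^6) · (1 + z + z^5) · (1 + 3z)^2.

(1 + z^5 + z^6) has coefficients 1,0,0,0,0,1,1 for degrees 0…6.
(1 + z + z^5) has coefficients 1,1,0,0,0,1,0,0,0,0 for degrees 0…9.
Finally multiplying by (1 + 3z)^2, the product of all factors after the first has coefficients 1,7,15,9,0,1,6,9,0,0 for degrees 0…9.
[z^9] = 1·0 + 1·0 + 1·9 = 9.

9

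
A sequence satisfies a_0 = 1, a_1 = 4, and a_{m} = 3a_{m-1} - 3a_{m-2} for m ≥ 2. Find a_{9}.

The ordinary generating function has denominator 1 - 3z + 3z^2.
Iterating the recurrence: a_0,…,a_{9} = 1, 4, 9, 15, 18, 9, -27, -108, -243, -405.

-405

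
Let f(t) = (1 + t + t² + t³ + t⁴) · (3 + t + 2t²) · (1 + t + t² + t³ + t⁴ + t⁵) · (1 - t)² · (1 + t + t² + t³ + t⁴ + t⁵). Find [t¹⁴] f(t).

6

(1 + t + t² + t³ + t⁴) has coefficients 1,1,1,1,1 for degrees 0…4.
(3 + t + 2t²) has coefficients 3,1,2,0,0,0,0,0,0,0,0,0,0,0,0 for degrees 0…14.
Multiplying by (1 + t + t² + t³ + t⁴ + t⁵) gives running coefficients 3,4,6,6,6,6,3,2,0,0,0,0,0,0,0 for degrees 0…14.
Multiplying by (1 - t)² gives running coefficients 3,-2,1,-2,0,0,-3,2,-1,2,0,0,0,0,0 for degrees 0…14.
Finally multiplying by (1 + t + t² + t³ + t⁴ + t⁵), the product of all factors after the first has coefficients 3,1,2,0,0,0,-6,-2,-4,0,0,0,3,1,2 for degrees 0…14.
[t¹⁴] = 1·2 + 1·1 + 1·3 + 1·0 + 1·0 = 6.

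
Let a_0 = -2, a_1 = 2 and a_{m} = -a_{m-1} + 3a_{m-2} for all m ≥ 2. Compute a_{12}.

The ordinary generating function has denominator 1 + y - 3y^2.
Iterating the recurrence: a_0,…,a_{12} = -2, 2, -8, 14, -38, 80, -194, 434, -1016, 2318, -5366, 12320, -28418.

-28418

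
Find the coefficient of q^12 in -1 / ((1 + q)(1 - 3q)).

-398581

The denominator gives the recurrence a_n = 2a_(n−1) + 3a_(n−2) for n ≥ 2; the numerator fixes a_0 = -1, a_1 = -2.
Iterating: -1, -2, -7, -20, -61, -182, -547, -1640, -4921, -14762, -44287, -132860, -398581, so a_12 = -398581.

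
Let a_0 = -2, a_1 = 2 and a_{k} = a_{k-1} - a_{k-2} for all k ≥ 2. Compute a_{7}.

The ordinary generating function has denominator 1 - x + x^2.
Iterating the recurrence: a_0,…,a_{7} = -2, 2, 4, 2, -2, -4, -2, 2.

2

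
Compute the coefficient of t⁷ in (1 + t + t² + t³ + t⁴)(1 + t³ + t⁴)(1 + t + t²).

6

(1 + t + t² + t³ + t⁴) has coefficients 1,1,1,1,1 for degrees 0…4.
(1 + t³ + t⁴) has coefficients 1,0,0,1,1,0,0,0 for degrees 0…7.
Finally multiplying by (1 + t + t²), the product of all factors after the first has coefficients 1,1,1,1,2,2,1,0 for degrees 0…7.
[t⁷] = 1·0 + 1·1 + 1·2 + 1·2 + 1·1 = 6.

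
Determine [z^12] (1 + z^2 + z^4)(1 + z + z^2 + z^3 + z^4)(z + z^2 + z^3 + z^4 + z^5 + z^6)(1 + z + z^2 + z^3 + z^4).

42

(1 + z^2 + z^4) has coefficients 1,0,1,0,1 for degrees 0…4.
(1 + z + z^2 + z^3 + z^4) has coefficients 1,1,1,1,1,0,0,0,0,0,0,0,0 for degrees 0…12.
Multiplying by (z + z^2 + z^3 + z^4 + z^5 + z^6) gives running coefficients 0,1,2,3,4,5,5,4,3,2,1,0,0 for degrees 0…12.
Finally multiplying by (1 + z + z^2 + z^3 + z^4), the product of all factors after the first has coefficients 0,1,3,6,10,15,19,21,21,19,15,10,6 for degrees 0…12.
[z^12] = 1·6 + 1·15 + 1·21 = 42.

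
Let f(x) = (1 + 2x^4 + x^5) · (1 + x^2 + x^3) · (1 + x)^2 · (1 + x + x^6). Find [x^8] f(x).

19

(1 + 2x^4 + x^5) has coefficients 1,0,0,0,2,1 for degrees 0…5.
(1 + x^2 + x^3) has coefficients 1,0,1,1,0,0,0,0,0 for degrees 0…8.
Multiplying by (1 + x)^2 gives running coefficients 1,2,2,3,3,1,0,0,0 for degrees 0…8.
Finally multiplying by (1 + x + x^6), the product of all factors after the first has coefficients 1,3,4,5,6,4,2,2,2 for degrees 0…8.
[x^8] = 1·2 + 2·6 + 1·5 = 19.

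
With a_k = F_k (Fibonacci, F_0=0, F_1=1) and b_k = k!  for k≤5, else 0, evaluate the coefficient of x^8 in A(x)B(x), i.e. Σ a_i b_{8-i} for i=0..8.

The convolution is the t^8 coefficient of A(t)B(t).
Σ = 0·0 + 1·0 + 1·0 + 2·120 + 3·24 + 5·6 + 8·2 + 13·1 + 21·1 = 392.

392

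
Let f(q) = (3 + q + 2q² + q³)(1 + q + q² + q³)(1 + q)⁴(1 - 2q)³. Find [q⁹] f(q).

(3 + q + 2q² + q³) has coefficients 3,1,2,1 for degrees 0…3.
(1 + q + q² + q³) has coefficients 1,1,1,1,0,0,0,0,0,0 for degrees 0…9.
Multiplying by (1 + q)⁴ gives running coefficients 1,5,11,15,15,11,5,1,0,0 for degrees 0…9.
Finally multiplying by (1 - 2q)³, the product of all factors after the first has coefficients 1,-1,-7,1,17,13,-1,-17,-34,-28 for degrees 0…9.
[q⁹] = 3·(-28) + 1·(-34) + 2·(-17) + 1·(-1) = -153.

-153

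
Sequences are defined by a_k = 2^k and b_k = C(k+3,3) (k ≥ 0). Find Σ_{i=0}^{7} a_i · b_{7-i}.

Write out a_i and b_{7-i} for i = 0,…,7 and sum the products.
Σ = 1·120 + 2·84 + 4·56 + 8·35 + 16·20 + 32·10 + 64·4 + 128·1 = 1816.

1816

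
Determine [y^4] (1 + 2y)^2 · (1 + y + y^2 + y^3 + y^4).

9

(1 + 2y)^2 has coefficients 1,4,4 for degrees 0…2.
(1 + y + y^2 + y^3 + y^4) has coefficients 1,1,1,1,1 for degrees 0…4.
[y^4] = 1·1 + 4·1 + 4·1 = 9.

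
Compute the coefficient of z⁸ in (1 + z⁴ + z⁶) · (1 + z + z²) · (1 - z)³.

(1 + z⁴ + z⁶) has coefficients 1,0,0,0,1,0,1 for degrees 0…6.
(1 + z + z²) has coefficients 1,1,1,0,0,0,0,0,0 for degrees 0…8.
Finally multiplying by (1 - z)³, the product of all factors after the first has coefficients 1,-2,1,-1,2,-1,0,0,0 for degrees 0…8.
[z⁸] = 1·0 + 1·2 + 1·1 = 3.

3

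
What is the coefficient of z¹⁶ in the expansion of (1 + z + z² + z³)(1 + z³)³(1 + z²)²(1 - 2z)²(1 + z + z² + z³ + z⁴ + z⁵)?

(1 + z + z² + z³) has coefficients 1,1,1,1 for degrees 0…3.
(1 + z³)³ has coefficients 1,0,0,3,0,0,3,0,0,1,0,0,0,0,0,0,0 for degrees 0…16.
Multiplying by (1 + z²)² gives running coefficients 1,0,2,3,1,6,3,3,6,1,3,2,0,1,0,0,0 for degrees 0…16.
Multiplying by (1 - 2z)² gives running coefficients 1,-4,6,-5,-3,14,-17,15,6,-11,23,-6,4,9,-4,4,0 for degrees 0…16.
Finally multiplying by (1 + z + z² + z³ + z⁴ + z⁵), the product of all factors after the first has coefficients 1,-3,3,-2,-5,9,-9,10,10,4,30,10,31,25,15,30,7 for degrees 0…16.
[z¹⁶] = 1·7 + 1·30 + 1·15 + 1·25 = 77.

77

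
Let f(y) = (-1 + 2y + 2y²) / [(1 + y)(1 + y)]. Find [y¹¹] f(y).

14

The denominator gives the recurrence a_n = −2a_(n−1) − a_(n−2) for n ≥ 3; the numerator fixes a_0 = -1, a_1 = 4, a_2 = -5.
Iterating: -1, 4, -5, 6, -7, 8, -9, 10, -11, 12, -13, 14, so a_11 = 14.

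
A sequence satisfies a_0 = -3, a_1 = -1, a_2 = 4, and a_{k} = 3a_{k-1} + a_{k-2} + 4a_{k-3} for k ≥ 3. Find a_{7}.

27

The ordinary generating function has denominator 1 - 3x - x^2 - 4x^3.
Iterating the recurrence: a_0,…,a_{7} = -3, -1, 4, -1, -3, 6, 11, 27.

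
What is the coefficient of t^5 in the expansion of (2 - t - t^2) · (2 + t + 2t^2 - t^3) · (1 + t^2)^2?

(2 - t - t^2) has coefficients 2,-1,-1 for degrees 0…2.
(2 + t + 2t^2 - t^3) has coefficients 2,1,2,-1,0,0 for degrees 0…5.
Finally multiplying by (1 + t^2)^2, the product of all factors after the first has coefficients 2,1,6,1,6,-1 for degrees 0…5.
[t^5] = 2·(-1) − 1·6 − 1·1 = -9.

-9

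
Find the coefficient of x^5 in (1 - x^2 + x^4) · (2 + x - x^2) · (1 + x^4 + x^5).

(1 - x^2 + x^4) has coefficients 1,0,-1,0,1 for degrees 0…4.
(2 + x - x^2) has coefficients 2,1,-1,0,0,0 for degrees 0…5.
Finally multiplying by (1 + x^4 + x^5), the product of all factors after the first has coefficients 2,1,-1,0,2,3 for degrees 0…5.
[x^5] = 1·3 − 1·0 + 1·1 = 4.

4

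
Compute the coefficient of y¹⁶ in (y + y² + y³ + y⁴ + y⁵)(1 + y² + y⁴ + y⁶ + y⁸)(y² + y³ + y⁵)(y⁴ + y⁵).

15

(y + y² + y³ + y⁴ + y⁵) has coefficients 0,1,1,1,1,1 for degrees 0…5.
(1 + y² + y⁴ + y⁶ + y⁸) has coefficients 1,0,1,0,1,0,1,0,1,0,0,0,0,0,0,0,0 for degrees 0…16.
Multiplying by (y² + y³ + y⁵) gives running coefficients 0,0,1,1,1,2,1,2,1,2,1,2,0,1,0,0,0 for degrees 0…16.
Finally multiplying by (y⁴ + y⁵), the product of all factors after the first has coefficients 0,0,0,0,0,0,1,2,2,3,3,3,3,3,3,3,2 for degrees 0…16.
[y¹⁶] = 1·3 + 1·3 + 1·3 + 1·3 + 1·3 = 15.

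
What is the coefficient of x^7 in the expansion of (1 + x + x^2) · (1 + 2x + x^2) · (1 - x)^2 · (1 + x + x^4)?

-1

(1 + x + x^2) has coefficients 1,1,1 for degrees 0…2.
(1 + 2x + x^2) has coefficients 1,2,1,0,0,0,0,0 for degrees 0…7.
Multiplying by (1 - x)^2 gives running coefficients 1,0,-2,0,1,0,0,0 for degrees 0…7.
Finally multiplying by (1 + x + x^4), the product of all factors after the first has coefficients 1,1,-2,-2,2,1,-2,0 for degrees 0…7.
[x^7] = 1·0 + 1·(-2) + 1·1 = -1.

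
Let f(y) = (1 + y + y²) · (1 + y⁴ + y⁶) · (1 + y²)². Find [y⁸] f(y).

(1 + y + y²) has coefficients 1,1,1 for degrees 0…2.
(1 + y⁴ + y⁶) has coefficients 1,0,0,0,1,0,1,0,0 for degrees 0…8.
Finally multiplying by (1 + y²)², the product of all factors after the first has coefficients 1,0,2,0,2,0,3,0,3 for degrees 0…8.
[y⁸] = 1·3 + 1·0 + 1·3 = 6.

6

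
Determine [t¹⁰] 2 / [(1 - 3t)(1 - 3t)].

1299078

The denominator gives the recurrence a_n = 6a_(n−1) − 9a_(n−2) for n ≥ 2; the numerator fixes a_0 = 2, a_1 = 12.
Iterating: 2, 12, 54, 216, 810, 2916, 10206, 34992, 118098, 393660, 1299078, so a_10 = 1299078.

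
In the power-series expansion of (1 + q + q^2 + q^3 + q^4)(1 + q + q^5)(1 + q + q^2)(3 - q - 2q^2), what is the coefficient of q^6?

-3

(1 + q + q^2 + q^3 + q^4) has coefficients 1,1,1,1,1 for degrees 0…4.
(1 + q + q^5) has coefficients 1,1,0,0,0,1,0 for degrees 0…6.
Multiplying by (1 + q + q^2) gives running coefficients 1,2,2,1,0,1,1 for degrees 0…6.
Finally multiplying by (3 - q - 2q^2), the product of all factors after the first has coefficients 3,5,2,-3,-5,1,2 for degrees 0…6.
[q^6] = 1·2 + 1·1 + 1·(-5) + 1·(-3) + 1·2 = -3.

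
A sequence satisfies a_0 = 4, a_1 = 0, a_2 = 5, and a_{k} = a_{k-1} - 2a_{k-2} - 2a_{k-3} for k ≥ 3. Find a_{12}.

655

The ordinary generating function has denominator 1 - z + 2z^2 + 2z^3.
Iterating the recurrence: a_0,…,a_{12} = 4, 0, 5, -3, -13, -17, 15, 75, 79, -101, -409, -365, 655.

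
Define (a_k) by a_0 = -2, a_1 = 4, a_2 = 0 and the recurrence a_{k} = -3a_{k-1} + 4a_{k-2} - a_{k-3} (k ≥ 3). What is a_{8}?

-16216

The ordinary generating function has denominator 1 + 3q - 4q^2 + q^3.
Iterating the recurrence: a_0,…,a_{8} = -2, 4, 0, 18, -58, 246, -988, 4006, -16216.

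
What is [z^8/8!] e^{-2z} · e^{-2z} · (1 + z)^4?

The EGF product rule gives c_8 = Σ_{k_1+k_2+k_3=8} C(8; k_1,k_2,k_3) · ∏ g_i(k_i), where e^{-2z} gives (-2)^k; e^{-2z} gives (-2)^k; (1+z)^4 gives the falling factorial (4)_k.
g_1(k) for k = 0…8: 1, -2, 4, -8, 16, -32, 64, -128, 256.
g_2(k) for k = 0…8: 1, -2, 4, -8, 16, -32, 64, -128, 256.
g_3(k) for k = 0…8: 1, 4, 12, 24, 24, 0, 0, 0, 0.
First combine the last two factors: h(k) = Σ_j C(k,j)·g_2(j)·g_3(k−j) for k = 0…8: 1, 2, 0, -8, 8, 48, -224, 320, 1536.
c_8 = Σ_k C(8,k)·g_1(k)·h(8−k) = 1·1·1536 + 8·(-2)·320 + 28·4·(-224) + 56·(-8)·48 + 70·16·8 + 56·(-32)·(-8) + 8·(-128)·2 + 1·256·1 = 1536 − 5120 − 25088 − 21504 + 8960 + 14336 − 2048 + 256 = -28672.

-28672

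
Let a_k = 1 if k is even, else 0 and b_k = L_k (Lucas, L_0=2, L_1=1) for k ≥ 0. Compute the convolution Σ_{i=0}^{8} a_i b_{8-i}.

The convolution is the x^8 coefficient of A(x)B(x).
Σ = 1·47 + 0·29 + 1·18 + 0·11 + 1·7 + 0·4 + 1·3 + 0·1 + 1·2 = 77.

77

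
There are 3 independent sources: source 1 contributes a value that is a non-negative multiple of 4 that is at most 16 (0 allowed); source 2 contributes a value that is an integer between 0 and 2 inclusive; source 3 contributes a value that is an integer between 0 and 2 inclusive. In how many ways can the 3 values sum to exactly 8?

2

The generating function for the choices is (1 + z^4 + z^8 + z^12 + z^16)·(1 + z + z^2)·(1 + z + z^2); the count is [z^8].
(1 + z^4 + z^8 + z^12 + z^16) has coefficients 1,0,0,0,1,0,0,0,1 for degrees 0…8.
(1 + z + z^2) has coefficients 1,1,1,0,0,0,0,0,0 for degrees 0…8.
Finally multiplying by (1 + z + z^2), the product of all factors after the first has coefficients 1,2,3,2,1,0,0,0,0 for degrees 0…8.
[z^8] = 1·0 + 1·1 + 1·1 = 2.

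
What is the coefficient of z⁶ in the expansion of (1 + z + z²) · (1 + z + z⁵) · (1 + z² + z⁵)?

(1 + z + z²) has coefficients 1,1,1 for degrees 0…2.
(1 + z + z⁵) has coefficients 1,1,0,0,0,1,0 for degrees 0…6.
Finally multiplying by (1 + z² + z⁵), the product of all factors after the first has coefficients 1,1,1,1,0,2,1 for degrees 0…6.
[z⁶] = 1·1 + 1·2 + 1·0 = 3.

3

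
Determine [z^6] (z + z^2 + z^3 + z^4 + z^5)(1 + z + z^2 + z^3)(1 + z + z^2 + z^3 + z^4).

(z + z^2 + z^3 + z^4 + z^5) has coefficients 0,1,1,1,1,1 for degrees 0…5.
(1 + z + z^2 + z^3) has coefficients 1,1,1,1,0,0,0 for degrees 0…6.
Finally multiplying by (1 + z + z^2 + z^3 + z^4), the product of all factors after the first has coefficients 1,2,3,4,4,3,2 for degrees 0…6.
[z^6] = 1·3 + 1·4 + 1·4 + 1·3 + 1·2 = 16.

16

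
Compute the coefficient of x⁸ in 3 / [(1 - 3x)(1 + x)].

14763

Partial fractions give a closed form: a_n = (9/4)·3^n + (3/4)·(-1)^n.
At n = 8: a_8 = 14763.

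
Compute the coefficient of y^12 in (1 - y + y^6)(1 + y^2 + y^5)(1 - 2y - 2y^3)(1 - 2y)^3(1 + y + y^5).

(1 - y + y^6) has coefficients 1,-1,0,0,0,0,1 for degrees 0…6.
(1 + y^2 + y^5) has coefficients 1,0,1,0,0,1,0,0,0,0,0,0,0 for degrees 0…12.
Multiplying by (1 - 2y - 2y^3) gives running coefficients 1,-2,1,-4,0,-1,-2,0,-2,0,0,0,0 for degrees 0…12.
Multiplying by (1 - 2y)^3 gives running coefficients 1,-8,25,-42,52,-57,36,0,-18,28,-24,16,0 for degrees 0…12.
Finally multiplying by (1 + y + y^5), the product of all factors after the first has coefficients 1,-7,17,-17,10,-4,-29,61,-60,62,-53,28,16 for degrees 0…12.
[y^12] = 1·16 − 1·28 + 1·(-29) = -41.

-41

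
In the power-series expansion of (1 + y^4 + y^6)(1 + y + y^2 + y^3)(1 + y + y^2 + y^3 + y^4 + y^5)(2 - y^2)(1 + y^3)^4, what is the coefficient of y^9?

(1 + y^4 + y^6) has coefficients 1,0,0,0,1,0,1 for degrees 0…6.
(1 + y + y^2 + y^3) has coefficients 1,1,1,1,0,0,0,0,0,0 for degrees 0…9.
Multiplying by (1 + y + y^2 + y^3 + y^4 + y^5) gives running coefficients 1,2,3,4,4,4,3,2,1,0 for degrees 0…9.
Multiplying by (2 - y^2) gives running coefficients 2,4,5,6,5,4,2,0,-1,-2 for degrees 0…9.
Finally multiplying by (1 + y^3)^4, the product of all factors after the first has coefficients 2,4,5,14,21,24,38,44,45,50 for degrees 0…9.
[y^9] = 1·50 + 1·24 + 1·14 = 88.

88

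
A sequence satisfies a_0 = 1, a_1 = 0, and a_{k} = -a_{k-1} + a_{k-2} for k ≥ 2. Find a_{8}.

The ordinary generating function has denominator 1 + q - q^2.
Iterating the recurrence: a_0,…,a_{8} = 1, 0, 1, -1, 2, -3, 5, -8, 13.

13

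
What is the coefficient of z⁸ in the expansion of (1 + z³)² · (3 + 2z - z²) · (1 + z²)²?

9

(1 + z³)² has coefficients 1,0,0,2,0,0,1 for degrees 0…6.
(3 + 2z - z²) has coefficients 3,2,-1,0,0,0,0,0,0 for degrees 0…8.
Finally multiplying by (1 + z²)², the product of all factors after the first has coefficients 3,2,5,4,1,2,-1,0,0 for degrees 0…8.
[z⁸] = 1·0 + 2·2 + 1·5 = 9.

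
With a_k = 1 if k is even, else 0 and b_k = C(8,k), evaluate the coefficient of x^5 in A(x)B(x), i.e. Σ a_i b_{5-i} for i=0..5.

Write out a_i and b_{5-i} for i = 0,…,5 and sum the products.
Σ = 1·56 + 0·70 + 1·56 + 0·28 + 1·8 + 0·1 = 120.

120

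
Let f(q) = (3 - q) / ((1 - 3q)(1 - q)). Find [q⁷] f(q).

The denominator gives the recurrence a_n = 4a_(n−1) − 3a_(n−2) for n ≥ 2; the numerator fixes a_0 = 3, a_1 = 11.
Iterating: 3, 11, 35, 107, 323, 971, 2915, 8747, so a_7 = 8747.

8747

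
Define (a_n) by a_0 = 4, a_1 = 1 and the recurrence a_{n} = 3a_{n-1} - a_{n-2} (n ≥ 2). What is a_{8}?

The ordinary generating function has denominator 1 - 3x + x^2.
Iterating the recurrence: a_0,…,a_{8} = 4, 1, -1, -4, -11, -29, -76, -199, -521.

-521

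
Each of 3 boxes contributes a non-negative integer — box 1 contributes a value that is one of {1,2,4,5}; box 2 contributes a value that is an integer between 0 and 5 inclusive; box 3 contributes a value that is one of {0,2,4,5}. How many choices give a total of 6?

10

The generating function for the choices is (q + q^2 + q^4 + q^5)·(1 + q + q^2 + q^3 + q^4 + q^5)·(1 + q^2 + q^4 + q^5); the count is [q^6].
(q + q^2 + q^4 + q^5) has coefficients 0,1,1,0,1,1 for degrees 0…5.
(1 + q + q^2 + q^3 + q^4 + q^5) has coefficients 1,1,1,1,1,1,0 for degrees 0…6.
Finally multiplying by (1 + q^2 + q^4 + q^5), the product of all factors after the first has coefficients 1,1,2,2,3,4,3 for degrees 0…6.
[q^6] = 1·4 + 1·3 + 1·2 + 1·1 = 10.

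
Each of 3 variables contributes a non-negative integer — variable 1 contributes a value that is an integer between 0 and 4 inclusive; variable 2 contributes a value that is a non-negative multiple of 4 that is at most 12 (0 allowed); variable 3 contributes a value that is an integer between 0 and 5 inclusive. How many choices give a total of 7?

The generating function for the choices is (1 + x + x² + x³ + x⁴)·(1 + x⁴ + x⁸ + x¹²)·(1 + x + x² + x³ + x⁴ + x⁵); the count is [x⁷].
(1 + x + x² + x³ + x⁴) has coefficients 1,1,1,1,1 for degrees 0…4.
(1 + x⁴ + x⁸ + x¹²) has coefficients 1,0,0,0,1,0,0,0 for degrees 0…7.
Finally multiplying by (1 + x + x² + x³ + x⁴ + x⁵), the product of all factors after the first has coefficients 1,1,1,1,2,2,1,1 for degrees 0…7.
[x⁷] = 1·1 + 1·1 + 1·2 + 1·2 + 1·1 = 7.

7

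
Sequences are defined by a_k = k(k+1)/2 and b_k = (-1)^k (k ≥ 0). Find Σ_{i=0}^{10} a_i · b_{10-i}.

30

The convolution is the t^10 coefficient of A(t)B(t).
Σ = 0·1 + 1·(-1) + 3·1 + 6·(-1) + 10·1 + 15·(-1) + 21·1 + 28·(-1) + 36·1 + 45·(-1) + 55·1 = 30.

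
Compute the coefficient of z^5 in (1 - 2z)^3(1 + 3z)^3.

108

(1 - 2z)^3 has coefficients 1,-6,12,-8 for degrees 0…3.
(1 + 3z)^3 has coefficients 1,9,27,27,0,0 for degrees 0…5.
[z^5] = 1·0 − 6·0 + 12·27 − 8·27 = 108.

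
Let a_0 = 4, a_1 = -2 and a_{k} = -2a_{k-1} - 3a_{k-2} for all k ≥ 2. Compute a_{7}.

-146

The ordinary generating function has denominator 1 + 2t + 3t^2.
Iterating the recurrence: a_0,…,a_{7} = 4, -2, -8, 22, -20, -26, 112, -146.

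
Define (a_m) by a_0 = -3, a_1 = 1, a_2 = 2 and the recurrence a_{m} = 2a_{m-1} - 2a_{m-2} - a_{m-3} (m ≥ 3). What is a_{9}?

21

The ordinary generating function has denominator 1 - 2y + 2y^2 + y^3.
Iterating the recurrence: a_0,…,a_{9} = -3, 1, 2, 5, 5, -2, -19, -39, -38, 21.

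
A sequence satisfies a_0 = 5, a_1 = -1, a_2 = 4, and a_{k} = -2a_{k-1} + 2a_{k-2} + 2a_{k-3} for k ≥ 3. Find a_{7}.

-36

The ordinary generating function has denominator 1 + 2q - 2q^2 - 2q^3.
Iterating the recurrence: a_0,…,a_{7} = 5, -1, 4, 0, 6, -4, 20, -36.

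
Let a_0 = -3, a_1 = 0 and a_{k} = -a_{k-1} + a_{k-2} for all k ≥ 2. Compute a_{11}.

The ordinary generating function has denominator 1 + y - y^2.
Iterating the recurrence: a_0,…,a_{11} = -3, 0, -3, 3, -6, 9, -15, 24, -39, 63, -102, 165.

165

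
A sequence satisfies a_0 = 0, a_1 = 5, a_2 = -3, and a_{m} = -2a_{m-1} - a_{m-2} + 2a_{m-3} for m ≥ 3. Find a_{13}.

-429

The ordinary generating function has denominator 1 + 2z + z^2 - 2z^3.
Iterating the recurrence: a_0,…,a_{13} = 0, 5, -3, 1, 11, -29, 49, -47, -13, 171, -423, 649, -533, -429.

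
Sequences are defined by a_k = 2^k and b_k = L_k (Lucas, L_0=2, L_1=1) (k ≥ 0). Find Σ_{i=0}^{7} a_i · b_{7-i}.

645

This is [x^7] in the product of the two ordinary generating functions.
Σ = 1·29 + 2·18 + 4·11 + 8·7 + 16·4 + 32·3 + 64·1 + 128·2 = 645.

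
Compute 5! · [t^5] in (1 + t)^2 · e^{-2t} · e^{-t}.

The EGF product rule gives c_5 = Σ_{k_1+k_2+k_3=5} C(5; k_1,k_2,k_3) · ∏ g_i(k_i), where (1+t)^2 gives the falling factorial (2)_k; e^{-2t} gives (-2)^k; e^{-t} gives (-1)^k.
g_1(k) for k = 0…5: 1, 2, 2, 0, 0, 0.
g_2(k) for k = 0…5: 1, -2, 4, -8, 16, -32.
g_3(k) for k = 0…5: 1, -1, 1, -1, 1, -1.
First combine the last two factors: h(k) = Σ_j C(k,j)·g_2(j)·g_3(k−j) for k = 0…5: 1, -3, 9, -27, 81, -243.
c_5 = Σ_k C(5,k)·g_1(k)·h(5−k) = 1·1·(-243) + 5·2·81 + 10·2·(-27) = −243 + 810 − 540 = 27.

27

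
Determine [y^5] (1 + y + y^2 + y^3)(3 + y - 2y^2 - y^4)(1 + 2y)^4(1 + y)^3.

1607

(1 + y + y^2 + y^3) has coefficients 1,1,1,1 for degrees 0…3.
(3 + y - 2y^2 - y^4) has coefficients 3,1,-2,0,-1,0 for degrees 0…5.
Multiplying by (1 + 2y)^4 gives running coefficients 3,25,78,104,31,-56 for degrees 0…5.
Finally multiplying by (1 + y)^3, the product of all factors after the first has coefficients 3,34,162,416,602,427 for degrees 0…5.
[y^5] = 1·427 + 1·602 + 1·416 + 1·162 = 1607.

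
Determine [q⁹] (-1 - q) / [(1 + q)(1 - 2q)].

-512

Partial fractions give a closed form: a_n = (-1)·2^n.
At n = 9: a_9 = -512.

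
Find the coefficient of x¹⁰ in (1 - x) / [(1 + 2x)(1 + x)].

The denominator gives the recurrence a_n = −3a_(n−1) − 2a_(n−2) for n ≥ 2; the numerator fixes a_0 = 1, a_1 = -4.
Iterating: 1, -4, 10, -22, 46, -94, 190, -382, 766, -1534, 3070, so a_10 = 3070.

3070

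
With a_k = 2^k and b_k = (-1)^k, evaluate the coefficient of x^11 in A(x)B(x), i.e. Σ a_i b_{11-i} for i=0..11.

1365

This is [x^11] in the product of the two ordinary generating functions.
Σ = 1·(-1) + 2·1 + 4·(-1) + 8·1 + 16·(-1) + 32·1 + 64·(-1) + 128·1 + 256·(-1) + 512·1 + 1024·(-1) + 2048·1 = 1365.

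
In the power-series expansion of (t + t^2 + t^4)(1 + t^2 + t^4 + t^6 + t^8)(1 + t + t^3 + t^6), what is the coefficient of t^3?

(t + t^2 + t^4) has coefficients 0,1,1,0 for degrees 0…3.
(1 + t^2 + t^4 + t^6 + t^8) has coefficients 1,0,1,0 for degrees 0…3.
Finally multiplying by (1 + t + t^3 + t^6), the product of all factors after the first has coefficients 1,1,1,2 for degrees 0…3.
[t^3] = 1·1 + 1·1 = 2.

2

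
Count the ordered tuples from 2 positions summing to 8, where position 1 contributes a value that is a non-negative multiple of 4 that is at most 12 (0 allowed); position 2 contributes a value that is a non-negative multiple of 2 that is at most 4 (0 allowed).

The generating function for the choices is (1 + y⁴ + y⁸ + y¹²)·(1 + y² + y⁴); the count is [y⁸].
(1 + y⁴ + y⁸ + y¹²) has coefficients 1,0,0,0,1,0,0,0,1 for degrees 0…8.
(1 + y² + y⁴) has coefficients 1,0,1,0,1,0,0,0,0 for degrees 0…8.
[y⁸] = 1·0 + 1·1 + 1·1 = 2.

2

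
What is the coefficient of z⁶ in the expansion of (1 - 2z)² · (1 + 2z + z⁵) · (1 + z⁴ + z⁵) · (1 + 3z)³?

233

(1 - 2z)² has coefficients 1,-4,4 for degrees 0…2.
(1 + 2z + z⁵) has coefficients 1,2,0,0,0,1,0 for degrees 0…6.
Multiplying by (1 + z⁴ + z⁵) gives running coefficients 1,2,0,0,1,4,2 for degrees 0…6.
Finally multiplying by (1 + 3z)³, the product of all factors after the first has coefficients 1,11,45,81,55,13,65 for degrees 0…6.
[z⁶] = 1·65 − 4·13 + 4·55 = 233.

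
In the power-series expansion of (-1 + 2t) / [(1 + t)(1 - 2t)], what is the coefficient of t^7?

1

The denominator gives the recurrence a_n = a_(n−1) + 2a_(n−2) for n ≥ 2; the numerator fixes a_0 = -1, a_1 = 1.
Iterating: -1, 1, -1, 1, -1, 1, -1, 1, so a_7 = 1.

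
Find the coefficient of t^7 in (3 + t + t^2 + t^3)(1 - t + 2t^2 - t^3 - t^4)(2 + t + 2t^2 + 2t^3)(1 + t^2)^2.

10

(3 + t + t^2 + t^3) has coefficients 3,1,1,1 for degrees 0…3.
(1 - t + 2t^2 - t^3 - t^4) has coefficients 1,-1,2,-1,-1,0,0,0 for degrees 0…7.
Multiplying by (2 + t + 2t^2 + 2t^3) gives running coefficients 2,-1,5,0,-1,1,-4,-2 for degrees 0…7.
Finally multiplying by (1 + t^2)^2, the product of all factors after the first has coefficients 2,-1,9,-2,11,0,-1,0 for degrees 0…7.
[t^7] = 3·0 + 1·(-1) + 1·0 + 1·11 = 10.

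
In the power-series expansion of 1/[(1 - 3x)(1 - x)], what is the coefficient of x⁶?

The denominator gives the recurrence a_n = 4a_(n−1) − 3a_(n−2) for n ≥ 2; the numerator fixes a_0 = 1, a_1 = 4.
Iterating: 1, 4, 13, 40, 121, 364, 1093, so a_6 = 1093.

1093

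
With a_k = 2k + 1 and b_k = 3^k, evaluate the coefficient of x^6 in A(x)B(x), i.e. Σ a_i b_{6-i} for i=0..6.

This is [x^6] in the product of the two ordinary generating functions.
Σ = 1·729 + 3·243 + 5·81 + 7·27 + 9·9 + 11·3 + 13·1 = 2179.

2179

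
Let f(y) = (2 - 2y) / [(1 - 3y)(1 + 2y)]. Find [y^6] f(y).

660

Partial fractions give a closed form: a_n = (4/5)·3^n + (6/5)·(-2)^n.
At n = 6: a_6 = 660.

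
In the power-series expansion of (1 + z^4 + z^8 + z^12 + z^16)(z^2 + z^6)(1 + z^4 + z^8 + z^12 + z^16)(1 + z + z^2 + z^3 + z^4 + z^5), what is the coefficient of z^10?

8

(1 + z^4 + z^8 + z^12 + z^16) has coefficients 1,0,0,0,1,0,0,0,1,0,0 for degrees 0…10.
(z^2 + z^6) has coefficients 0,0,1,0,0,0,1,0,0,0,0 for degrees 0…10.
Multiplying by (1 + z^4 + z^8 + z^12 + z^16) gives running coefficients 0,0,1,0,0,0,2,0,0,0,2 for degrees 0…10.
Finally multiplying by (1 + z + z^2 + z^3 + z^4 + z^5), the product of all factors after the first has coefficients 0,0,1,1,1,1,3,3,2,2,4 for degrees 0…10.
[z^10] = 1·4 + 1·3 + 1·1 = 8.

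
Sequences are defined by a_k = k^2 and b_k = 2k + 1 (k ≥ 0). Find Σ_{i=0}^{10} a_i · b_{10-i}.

2035

Write out a_i and b_{10-i} for i = 0,…,10 and sum the products.
Σ = 0·21 + 1·19 + 4·17 + 9·15 + 16·13 + 25·11 + 36·9 + 49·7 + 64·5 + 81·3 + 100·1 = 2035.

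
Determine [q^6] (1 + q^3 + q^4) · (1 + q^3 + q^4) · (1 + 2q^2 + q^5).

5

(1 + q^3 + q^4) has coefficients 1,0,0,1,1 for degrees 0…4.
(1 + q^3 + q^4) has coefficients 1,0,0,1,1,0,0 for degrees 0…6.
Finally multiplying by (1 + 2q^2 + q^5), the product of all factors after the first has coefficients 1,0,2,1,1,3,2 for degrees 0…6.
[q^6] = 1·2 + 1·1 + 1·2 = 5.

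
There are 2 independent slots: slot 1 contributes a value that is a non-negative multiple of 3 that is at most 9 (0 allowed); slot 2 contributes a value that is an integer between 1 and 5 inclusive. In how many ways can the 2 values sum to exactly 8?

2

The generating function for the choices is (1 + y^3 + y^6 + y^9)·(y + y^2 + y^3 + y^4 + y^5); the count is [y^8].
(1 + y^3 + y^6 + y^9) has coefficients 1,0,0,1,0,0,1,0,0 for degrees 0…8.
(y + y^2 + y^3 + y^4 + y^5) has coefficients 0,1,1,1,1,1,0,0,0 for degrees 0…8.
[y^8] = 1·0 + 1·1 + 1·1 = 2.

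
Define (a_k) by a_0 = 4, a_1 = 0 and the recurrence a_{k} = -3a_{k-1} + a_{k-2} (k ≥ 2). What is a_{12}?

The ordinary generating function has denominator 1 + 3y - y^2.
Iterating the recurrence: a_0,…,a_{12} = 4, 0, 4, -12, 40, -132, 436, -1440, 4756, -15708, 51880, -171348, 565924.

565924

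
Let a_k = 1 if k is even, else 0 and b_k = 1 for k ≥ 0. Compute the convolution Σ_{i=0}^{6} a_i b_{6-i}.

This is [x^6] in the product of the two ordinary generating functions.
Σ = 1·1 + 0·1 + 1·1 + 0·1 + 1·1 + 0·1 + 1·1 = 4.

4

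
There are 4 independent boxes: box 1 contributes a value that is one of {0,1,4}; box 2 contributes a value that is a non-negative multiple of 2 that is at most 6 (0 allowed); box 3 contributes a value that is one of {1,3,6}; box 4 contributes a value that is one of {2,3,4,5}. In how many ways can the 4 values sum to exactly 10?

14

The generating function for the choices is (1 + y + y⁴)·(1 + y² + y⁴ + y⁶)·(y + y³ + y⁶)·(y² + y³ + y⁴ + y⁵); the count is [y¹⁰].
(1 + y + y⁴) has coefficients 1,1,0,0,1 for degrees 0…4.
(1 + y² + y⁴ + y⁶) has coefficients 1,0,1,0,1,0,1,0,0,0,0 for degrees 0…10.
Multiplying by (y + y³ + y⁶) gives running coefficients 0,1,0,2,0,2,1,2,1,1,1 for degrees 0…10.
Finally multiplying by (y² + y³ + y⁴ + y⁵), the product of all factors after the first has coefficients 0,0,0,1,1,3,3,4,5,5,6 for degrees 0…10.
[y¹⁰] = 1·6 + 1·5 + 1·3 = 14.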